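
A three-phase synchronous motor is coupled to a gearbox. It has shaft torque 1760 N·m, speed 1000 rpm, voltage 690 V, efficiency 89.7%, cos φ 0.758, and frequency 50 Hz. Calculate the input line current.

227 A

ω = 2π×1000/60 = 104.7 rad/s; P_out = τω = 1760 × 104.7 = 184272 W
P_in = P_out / η = 184272 / 0.897 = 205431 W
I_L = P_in / (√3·V_L·cosφ) = 205431 / (1.732 × 690 × 0.758) = 227 A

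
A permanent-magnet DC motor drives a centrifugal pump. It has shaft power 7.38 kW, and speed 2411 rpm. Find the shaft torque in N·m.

ω = 2π × 2411/60 = 252.5 rad/s
τ = P/ω = 7380/252.5 = 29.2 N·m

29.2 N·m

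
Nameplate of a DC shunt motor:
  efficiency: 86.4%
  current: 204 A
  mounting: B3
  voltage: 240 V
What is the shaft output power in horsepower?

P_in = V·I = 240 × 204 = 48960 W
P_out = η·P_in = 0.864 × 48960 = 42301 W
= 42301/746 = 56.7 HP

56.7 HP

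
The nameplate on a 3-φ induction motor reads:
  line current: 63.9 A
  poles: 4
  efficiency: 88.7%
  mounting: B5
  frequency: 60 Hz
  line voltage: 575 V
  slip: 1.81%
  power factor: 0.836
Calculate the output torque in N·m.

255 N·m

P_in = √3·V·I·cosφ = 1.732 × 575 × 63.9 × 0.836 = 53201 W
P_out = η·P_in = 0.887 × 53201 = 47189 W
n_s = 120×60/4 = 1800 rpm; n = 1800×(1−0.0181) = 1767 rpm
ω = 2π×1767/60 = 185 rad/s
τ = P_out/ω = 47189/185 = 255 N·m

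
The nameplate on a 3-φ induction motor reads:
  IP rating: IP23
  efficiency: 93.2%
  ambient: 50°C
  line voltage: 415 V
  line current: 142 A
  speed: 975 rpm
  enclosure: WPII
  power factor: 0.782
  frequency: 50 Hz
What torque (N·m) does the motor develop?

729 N·m

P_in = √3·V·I·cosφ = 1.732 × 415 × 142 × 0.782 = 79816 W
P_out = η·P_in = 0.932 × 79816 = 74389 W
n = 975 rpm
ω = 2π×975/60 = 102.1 rad/s
τ = P_out/ω = 74389/102.1 = 729 N·m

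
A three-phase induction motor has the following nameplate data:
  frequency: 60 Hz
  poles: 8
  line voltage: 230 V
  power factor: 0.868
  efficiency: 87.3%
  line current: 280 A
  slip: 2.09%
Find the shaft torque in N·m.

916 N·m

P_in = √3·V·I·cosφ = 1.732 × 230 × 280 × 0.868 = 96817 W
P_out = η·P_in = 0.873 × 96817 = 84521 W
n_s = 120×60/8 = 900 rpm; n = 900×(1−0.0209) = 881 rpm
ω = 2π×881/60 = 92.26 rad/s
τ = P_out/ω = 84521/92.26 = 916 N·m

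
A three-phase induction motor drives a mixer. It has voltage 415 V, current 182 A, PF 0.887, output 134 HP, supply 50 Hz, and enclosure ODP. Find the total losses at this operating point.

P_in = √3·V·I·cosφ = 1.732×415×182×0.887 = 116036 W
P_out = 134×746 = 99964 W
Losses = P_in − P_out = 116036 − 99964 = 16072 W

16.1 kW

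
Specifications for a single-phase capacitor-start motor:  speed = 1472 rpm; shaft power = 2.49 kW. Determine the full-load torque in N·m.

ω = 2π × 1472/60 = 154.1 rad/s
τ = P/ω = 2490/154.1 = 16.2 N·m

16.2 N·m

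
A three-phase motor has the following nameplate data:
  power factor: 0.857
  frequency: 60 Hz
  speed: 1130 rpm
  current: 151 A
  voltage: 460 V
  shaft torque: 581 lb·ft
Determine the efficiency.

90.4 %

τ = 581 lb·ft × 1.356 = 787.8 N·m
ω = 2π × 1130/60 = 118.3 rad/s; P_out = τω = 787.8 × 118.3 = 93197 W
P_in = √3·V_L·I_L·cosφ = 1.732 × 460 × 151 × 0.857 = 103101 W
η = P_out / P_in = 93197 / 103101 = 0.904 = 90.4%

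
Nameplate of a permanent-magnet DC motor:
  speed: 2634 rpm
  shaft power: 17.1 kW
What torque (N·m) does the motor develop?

62 N·m

ω = 2π × 2634/60 = 275.8 rad/s
τ = P/ω = 17100/275.8 = 62 N·m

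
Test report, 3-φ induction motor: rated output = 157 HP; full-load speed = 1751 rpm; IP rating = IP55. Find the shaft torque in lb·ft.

P_out = 157 × 746 = 117122 W
ω = 2π × 1751/60 = 183.4 rad/s
τ = P_out/ω = 117122/183.4 = 638.6 N·m
In lb·ft: 638.6/1.356 = 471 lb·ft

471 lb·ft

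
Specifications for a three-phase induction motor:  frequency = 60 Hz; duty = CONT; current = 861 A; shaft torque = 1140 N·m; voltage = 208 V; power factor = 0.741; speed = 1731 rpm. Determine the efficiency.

ω = 2π × 1731/60 = 181.3 rad/s; P_out = τω = 1140 × 181.3 = 206682 W
P_in = √3·V_L·I_L·cosφ = 1.732 × 208 × 861 × 0.741 = 229844 W
η = P_out / P_in = 206682 / 229844 = 0.899 = 89.9%

89.9 %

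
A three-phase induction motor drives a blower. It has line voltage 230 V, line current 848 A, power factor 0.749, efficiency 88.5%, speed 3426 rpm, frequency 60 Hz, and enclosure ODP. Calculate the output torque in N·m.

624 N·m

P_in = √3·V·I·cosφ = 1.732 × 230 × 848 × 0.749 = 253019 W
P_out = η·P_in = 0.885 × 253019 = 223922 W
n = 3426 rpm
ω = 2π×3426/60 = 358.8 rad/s
τ = P_out/ω = 223922/358.8 = 624 N·m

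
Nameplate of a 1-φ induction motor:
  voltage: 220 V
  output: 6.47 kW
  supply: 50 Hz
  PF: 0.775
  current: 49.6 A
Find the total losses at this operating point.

1990 W

P_in = V·I·cosφ = 220×49.6×0.775 = 8457 W
P_out = 6470 W
Losses = P_in − P_out = 8457 − 6470 = 1987 W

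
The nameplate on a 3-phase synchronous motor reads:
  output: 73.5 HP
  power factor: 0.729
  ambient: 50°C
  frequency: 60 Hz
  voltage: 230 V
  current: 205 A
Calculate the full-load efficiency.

92.1 %

P_out = 73.5 × 746 = 54831 W
P_in = √3·V_L·I_L·cosφ = 1.732 × 230 × 205 × 0.729 = 59533 W
η = P_out / P_in = 54831 / 59533 = 0.921 = 92.1%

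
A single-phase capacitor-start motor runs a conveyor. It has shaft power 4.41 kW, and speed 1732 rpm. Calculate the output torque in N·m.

24.3 N·m

ω = 2π × 1732/60 = 181.4 rad/s
τ = P/ω = 4410/181.4 = 24.3 N·m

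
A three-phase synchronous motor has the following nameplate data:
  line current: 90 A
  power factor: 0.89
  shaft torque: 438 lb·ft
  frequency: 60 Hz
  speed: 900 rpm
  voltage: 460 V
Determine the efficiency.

τ = 438 lb·ft × 1.356 = 593.9 N·m
ω = 2π × 900/60 = 94.25 rad/s; P_out = τω = 593.9 × 94.25 = 55975 W
P_in = √3·V_L·I_L·cosφ = 1.732 × 460 × 90 × 0.89 = 63817 W
η = P_out / P_in = 55975 / 63817 = 0.877 = 87.7%

87.7 %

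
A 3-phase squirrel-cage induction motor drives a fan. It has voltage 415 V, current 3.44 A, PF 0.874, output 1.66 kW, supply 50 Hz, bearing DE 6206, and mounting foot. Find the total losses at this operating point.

501 W

P_in = √3·V·I·cosφ = 1.732×415×3.44×0.874 = 2161 W
P_out = 1660 W
Losses = P_in − P_out = 2161 − 1660 = 501 W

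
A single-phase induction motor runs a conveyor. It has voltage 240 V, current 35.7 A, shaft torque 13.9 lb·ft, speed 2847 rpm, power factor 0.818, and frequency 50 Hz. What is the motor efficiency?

τ = 13.9 lb·ft × 1.356 = 18.85 N·m
ω = 2π × 2847/60 = 298.1 rad/s; P_out = τω = 18.85 × 298.1 = 5619 W
P_in = V·I·cosφ = 240 × 35.7 × 0.818 = 7009 W
η = P_out / P_in = 5619 / 7009 = 0.802 = 80.2%

80.2 %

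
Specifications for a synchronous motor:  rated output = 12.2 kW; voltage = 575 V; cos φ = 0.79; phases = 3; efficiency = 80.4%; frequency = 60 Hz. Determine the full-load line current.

P_out = 12.2 kW = 12200 W
P_in = P_out / η = 12200 / 0.804 = 15174 W
I_L = P_in / (√3·V_L·cosφ) = 15174 / (1.732 × 575 × 0.79) = 19.3 A

19.3 A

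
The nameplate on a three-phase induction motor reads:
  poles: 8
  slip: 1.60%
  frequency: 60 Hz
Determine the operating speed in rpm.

886 rpm

n_s = 120f/p = 120×60/8 = 900 rpm
n = n_s(1 − s) = 900 × (1 − 0.016) = 886 rpm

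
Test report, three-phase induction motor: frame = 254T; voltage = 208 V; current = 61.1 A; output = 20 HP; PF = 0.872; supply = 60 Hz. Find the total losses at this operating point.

P_in = √3·V·I·cosφ = 1.732×208×61.1×0.872 = 19194 W
P_out = 20×746 = 14920 W
Losses = P_in − P_out = 19194 − 14920 = 4274 W

4.27 kW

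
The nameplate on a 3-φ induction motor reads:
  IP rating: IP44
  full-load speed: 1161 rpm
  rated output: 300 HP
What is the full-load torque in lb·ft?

P_out = 300 × 746 = 223800 W
ω = 2π × 1161/60 = 121.6 rad/s
τ = P_out/ω = 223800/121.6 = 1840 N·m
In lb·ft: 1840/1.356 = 1360 lb·ft

1360 lb·ft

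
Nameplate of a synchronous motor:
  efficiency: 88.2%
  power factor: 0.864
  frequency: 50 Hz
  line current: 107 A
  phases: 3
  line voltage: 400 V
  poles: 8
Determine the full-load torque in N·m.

719 N·m

P_in = √3·V·I·cosφ = 1.732 × 400 × 107 × 0.864 = 64048 W
P_out = η·P_in = 0.882 × 64048 = 56490 W
n = n_s = 120×50/8 = 750 rpm (synchronous)
ω = 2π×750/60 = 78.54 rad/s
τ = P_out/ω = 56490/78.54 = 719 N·m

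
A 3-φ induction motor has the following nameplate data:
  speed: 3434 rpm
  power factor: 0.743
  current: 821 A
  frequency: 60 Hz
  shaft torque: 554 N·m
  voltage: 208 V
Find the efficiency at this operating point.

ω = 2π × 3434/60 = 359.6 rad/s; P_out = τω = 554 × 359.6 = 199218 W
P_in = √3·V_L·I_L·cosφ = 1.732 × 208 × 821 × 0.743 = 219757 W
η = P_out / P_in = 199218 / 219757 = 0.907 = 90.7%

90.7 %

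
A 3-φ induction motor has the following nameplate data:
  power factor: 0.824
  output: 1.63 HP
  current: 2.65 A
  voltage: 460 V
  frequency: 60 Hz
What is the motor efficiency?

69.9 %

P_out = 1.63 × 746 = 1216 W
P_in = √3·V_L·I_L·cosφ = 1.732 × 460 × 2.65 × 0.824 = 1740 W
η = P_out / P_in = 1216 / 1740 = 0.699 = 69.9%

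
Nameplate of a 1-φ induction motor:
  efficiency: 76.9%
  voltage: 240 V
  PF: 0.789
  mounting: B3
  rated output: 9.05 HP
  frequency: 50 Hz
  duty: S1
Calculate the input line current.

46.4 A

P_out = 9.05 × 746 = 6751 W
P_in = P_out / η = 6751 / 0.769 = 8779 W
I = P_in / (V·cosφ) = 8779 / (240 × 0.789) = 46.4 A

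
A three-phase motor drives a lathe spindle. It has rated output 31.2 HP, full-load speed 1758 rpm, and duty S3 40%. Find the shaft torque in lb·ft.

93.2 lb·ft

P_out = 31.2 × 746 = 23275 W
ω = 2π × 1758/60 = 184.1 rad/s
τ = P_out/ω = 23275/184.1 = 126.4 N·m
In lb·ft: 126.4/1.356 = 93.2 lb·ft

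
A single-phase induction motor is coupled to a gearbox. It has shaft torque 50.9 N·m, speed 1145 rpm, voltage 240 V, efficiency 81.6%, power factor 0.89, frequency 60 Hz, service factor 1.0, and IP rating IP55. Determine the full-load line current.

ω = 2π×1145/60 = 119.9 rad/s; P_out = τω = 50.9 × 119.9 = 6103 W
P_in = P_out / η = 6103 / 0.816 = 7479 W
I = P_in / (V·cosφ) = 7479 / (240 × 0.89) = 35 A

35 A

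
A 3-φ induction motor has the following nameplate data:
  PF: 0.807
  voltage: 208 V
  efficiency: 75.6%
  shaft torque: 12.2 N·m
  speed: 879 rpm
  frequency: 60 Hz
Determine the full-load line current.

ω = 2π×879/60 = 92.05 rad/s; P_out = τω = 12.2 × 92.05 = 1123 W
P_in = P_out / η = 1123 / 0.756 = 1485 W
I_L = P_in / (√3·V_L·cosφ) = 1485 / (1.732 × 208 × 0.807) = 5.11 A

5.11 A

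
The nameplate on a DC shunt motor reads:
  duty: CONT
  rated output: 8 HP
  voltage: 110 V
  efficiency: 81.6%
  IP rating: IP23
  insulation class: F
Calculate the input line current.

66.5 A

P_out = 8 × 746 = 5968 W
P_in = P_out / η = 5968 / 0.816 = 7314 W
I = P_in / V = 7314 / 110 = 66.5 A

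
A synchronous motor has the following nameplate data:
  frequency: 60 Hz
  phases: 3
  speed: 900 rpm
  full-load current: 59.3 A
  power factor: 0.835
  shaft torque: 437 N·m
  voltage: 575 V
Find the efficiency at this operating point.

ω = 2π × 900/60 = 94.25 rad/s; P_out = τω = 437 × 94.25 = 41187 W
P_in = √3·V_L·I_L·cosφ = 1.732 × 575 × 59.3 × 0.835 = 49312 W
η = P_out / P_in = 41187 / 49312 = 0.835 = 83.5%

83.5 %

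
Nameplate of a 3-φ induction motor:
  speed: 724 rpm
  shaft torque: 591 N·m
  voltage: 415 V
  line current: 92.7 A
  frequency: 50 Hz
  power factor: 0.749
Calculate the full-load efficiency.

89.8 %

ω = 2π × 724/60 = 75.82 rad/s; P_out = τω = 591 × 75.82 = 44810 W
P_in = √3·V_L·I_L·cosφ = 1.732 × 415 × 92.7 × 0.749 = 49907 W
η = P_out / P_in = 44810 / 49907 = 0.898 = 89.8%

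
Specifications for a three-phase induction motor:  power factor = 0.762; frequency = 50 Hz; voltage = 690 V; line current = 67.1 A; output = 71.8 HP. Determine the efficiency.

P_out = 71.8 × 746 = 53563 W
P_in = √3·V_L·I_L·cosφ = 1.732 × 690 × 67.1 × 0.762 = 61105 W
η = P_out / P_in = 53563 / 61105 = 0.877 = 87.7%

87.7 %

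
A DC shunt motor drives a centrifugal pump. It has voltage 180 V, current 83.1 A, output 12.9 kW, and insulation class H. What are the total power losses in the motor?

2060 W

P_in = V·I = 180×83.1 = 14958 W
P_out = 12900 W
Losses = P_in − P_out = 14958 − 12900 = 2058 W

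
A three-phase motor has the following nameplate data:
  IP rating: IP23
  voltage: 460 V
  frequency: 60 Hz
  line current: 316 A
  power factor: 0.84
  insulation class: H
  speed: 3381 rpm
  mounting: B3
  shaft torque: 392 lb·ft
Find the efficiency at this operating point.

τ = 392 lb·ft × 1.356 = 531.6 N·m
ω = 2π × 3381/60 = 354.1 rad/s; P_out = τω = 531.6 × 354.1 = 188240 W
P_in = √3·V_L·I_L·cosφ = 1.732 × 460 × 316 × 0.84 = 211481 W
η = P_out / P_in = 188240 / 211481 = 0.890 = 89.0%

89.0 %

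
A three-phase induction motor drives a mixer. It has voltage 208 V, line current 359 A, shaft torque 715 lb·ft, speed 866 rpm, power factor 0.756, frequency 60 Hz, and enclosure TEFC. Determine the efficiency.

89.9 %

τ = 715 lb·ft × 1.356 = 969.5 N·m
ω = 2π × 866/60 = 90.69 rad/s; P_out = τω = 969.5 × 90.69 = 87924 W
P_in = √3·V_L·I_L·cosφ = 1.732 × 208 × 359 × 0.756 = 97775 W
η = P_out / P_in = 87924 / 97775 = 0.899 = 89.9%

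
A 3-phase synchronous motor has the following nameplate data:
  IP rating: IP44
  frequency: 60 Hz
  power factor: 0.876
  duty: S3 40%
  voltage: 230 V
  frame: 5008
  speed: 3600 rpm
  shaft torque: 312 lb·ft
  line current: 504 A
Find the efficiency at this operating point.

τ = 312 lb·ft × 1.356 = 423.1 N·m
ω = 2π × 3600/60 = 377 rad/s; P_out = τω = 423.1 × 377 = 159509 W
P_in = √3·V_L·I_L·cosφ = 1.732 × 230 × 504 × 0.876 = 175878 W
η = P_out / P_in = 159509 / 175878 = 0.907 = 90.7%

90.7 %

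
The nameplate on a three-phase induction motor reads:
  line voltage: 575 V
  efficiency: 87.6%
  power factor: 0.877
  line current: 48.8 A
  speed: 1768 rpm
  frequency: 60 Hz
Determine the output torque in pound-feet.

149 lb·ft

P_in = √3·V·I·cosφ = 1.732 × 575 × 48.8 × 0.877 = 42622 W
P_out = η·P_in = 0.876 × 42622 = 37337 W
n = 1768 rpm
ω = 2π×1768/60 = 185.1 rad/s
τ = P_out/ω = 37337/185.1 = 201.7 N·m
In lb·ft: 201.7/1.356 = 149 lb·ft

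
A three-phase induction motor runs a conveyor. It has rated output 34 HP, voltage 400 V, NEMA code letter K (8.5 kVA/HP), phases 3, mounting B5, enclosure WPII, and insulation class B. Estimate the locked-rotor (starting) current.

S_LR = 8.5 × 34 = 289 kVA
I_LR = S_LR/(√3·V_L) = 289000/(1.732×400) = 417 A

417 A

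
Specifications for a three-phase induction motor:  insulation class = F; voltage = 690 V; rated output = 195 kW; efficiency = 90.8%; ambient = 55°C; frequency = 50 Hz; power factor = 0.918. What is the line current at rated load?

P_out = 195 kW = 195000 W
P_in = P_out / η = 195000 / 0.908 = 214758 W
I_L = P_in / (√3·V_L·cosφ) = 214758 / (1.732 × 690 × 0.918) = 196 A

196 A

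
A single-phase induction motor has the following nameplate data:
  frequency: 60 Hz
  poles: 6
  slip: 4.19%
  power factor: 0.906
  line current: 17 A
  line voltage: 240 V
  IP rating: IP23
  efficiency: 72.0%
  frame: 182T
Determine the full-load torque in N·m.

22.1 N·m

P_in = V·I·cosφ = 240 × 17 × 0.906 = 3696 W
P_out = η·P_in = 0.72 × 3696 = 2661 W
n_s = 120×60/6 = 1200 rpm; n = 1200×(1−0.0419) = 1150 rpm
ω = 2π×1150/60 = 120.4 rad/s
τ = P_out/ω = 2661/120.4 = 22.1 N·m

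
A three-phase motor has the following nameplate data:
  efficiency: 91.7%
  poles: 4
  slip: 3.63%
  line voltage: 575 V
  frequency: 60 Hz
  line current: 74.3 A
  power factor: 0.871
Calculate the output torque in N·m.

P_in = √3·V·I·cosφ = 1.732 × 575 × 74.3 × 0.871 = 64450 W
P_out = η·P_in = 0.917 × 64450 = 59101 W
n_s = 120×60/4 = 1800 rpm; n = 1800×(1−0.0363) = 1735 rpm
ω = 2π×1735/60 = 181.7 rad/s
τ = P_out/ω = 59101/181.7 = 325 N·m

325 N·m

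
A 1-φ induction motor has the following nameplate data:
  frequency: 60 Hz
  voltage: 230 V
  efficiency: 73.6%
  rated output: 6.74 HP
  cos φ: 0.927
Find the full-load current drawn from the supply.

32 A

P_out = 6.74 × 746 = 5028 W
P_in = P_out / η = 5028 / 0.736 = 6832 W
I = P_in / (V·cosφ) = 6832 / (230 × 0.927) = 32 A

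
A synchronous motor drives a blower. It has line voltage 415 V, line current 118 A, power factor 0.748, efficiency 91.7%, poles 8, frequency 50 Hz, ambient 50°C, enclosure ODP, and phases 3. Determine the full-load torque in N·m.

741 N·m

P_in = √3·V·I·cosφ = 1.732 × 415 × 118 × 0.748 = 63442 W
P_out = η·P_in = 0.917 × 63442 = 58176 W
n = n_s = 120×50/8 = 750 rpm (synchronous)
ω = 2π×750/60 = 78.54 rad/s
τ = P_out/ω = 58176/78.54 = 741 N·m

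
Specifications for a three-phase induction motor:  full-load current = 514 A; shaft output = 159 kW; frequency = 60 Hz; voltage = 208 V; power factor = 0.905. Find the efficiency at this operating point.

94.9 %

P_out = 159 kW = 159000 W
P_in = √3·V_L·I_L·cosφ = 1.732 × 208 × 514 × 0.905 = 167580 W
η = P_out / P_in = 159000 / 167580 = 0.949 = 94.9%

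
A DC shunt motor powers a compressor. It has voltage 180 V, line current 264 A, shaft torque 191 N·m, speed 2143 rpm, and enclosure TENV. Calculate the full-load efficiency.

90.2 %

ω = 2π × 2143/60 = 224.4 rad/s; P_out = τω = 191 × 224.4 = 42860 W
P_in = V·I = 180 × 264 = 47520 W
η = P_out / P_in = 42860 / 47520 = 0.902 = 90.2%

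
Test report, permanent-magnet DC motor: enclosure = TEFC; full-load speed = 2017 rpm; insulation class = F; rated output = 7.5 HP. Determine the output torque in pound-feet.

P_out = 7.5 × 746 = 5595 W
ω = 2π × 2017/60 = 211.2 rad/s
τ = P_out/ω = 5595/211.2 = 26.49 N·m
In lb·ft: 26.49/1.356 = 19.5 lb·ft

19.5 lb·ft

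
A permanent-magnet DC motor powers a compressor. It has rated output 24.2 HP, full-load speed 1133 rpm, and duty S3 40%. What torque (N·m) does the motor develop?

152 N·m

P_out = 24.2 × 746 = 18053 W
ω = 2π × 1133/60 = 118.6 rad/s
τ = P_out/ω = 18053/118.6 = 152 N·m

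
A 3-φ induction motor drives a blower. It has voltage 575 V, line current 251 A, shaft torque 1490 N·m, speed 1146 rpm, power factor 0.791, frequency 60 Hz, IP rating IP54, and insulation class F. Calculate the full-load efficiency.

90.4 %

ω = 2π × 1146/60 = 120 rad/s; P_out = τω = 1490 × 120 = 178800 W
P_in = √3·V_L·I_L·cosφ = 1.732 × 575 × 251 × 0.791 = 197727 W
η = P_out / P_in = 178800 / 197727 = 0.904 = 90.4%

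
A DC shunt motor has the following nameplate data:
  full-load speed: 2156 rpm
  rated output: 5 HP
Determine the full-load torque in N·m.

16.5 N·m

P_out = 5 × 746 = 3730 W
ω = 2π × 2156/60 = 225.8 rad/s
τ = P_out/ω = 3730/225.8 = 16.5 N·m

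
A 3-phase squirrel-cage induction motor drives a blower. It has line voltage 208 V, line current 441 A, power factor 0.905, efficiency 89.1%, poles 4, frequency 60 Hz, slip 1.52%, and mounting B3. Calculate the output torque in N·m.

690 N·m

P_in = √3·V·I·cosφ = 1.732 × 208 × 441 × 0.905 = 143780 W
P_out = η·P_in = 0.891 × 143780 = 128108 W
n_s = 120×60/4 = 1800 rpm; n = 1800×(1−0.0152) = 1773 rpm
ω = 2π×1773/60 = 185.7 rad/s
τ = P_out/ω = 128108/185.7 = 690 N·m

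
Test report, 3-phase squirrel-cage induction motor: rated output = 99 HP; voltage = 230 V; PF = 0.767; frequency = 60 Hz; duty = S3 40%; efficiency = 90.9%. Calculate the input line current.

266 A

P_out = 99 × 746 = 73854 W
P_in = P_out / η = 73854 / 0.909 = 81248 W
I_L = P_in / (√3·V_L·cosφ) = 81248 / (1.732 × 230 × 0.767) = 266 A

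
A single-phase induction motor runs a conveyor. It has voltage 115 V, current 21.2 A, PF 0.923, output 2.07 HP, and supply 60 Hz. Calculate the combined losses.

706 W

P_in = V·I·cosφ = 115×21.2×0.923 = 2250 W
P_out = 2.07×746 = 1544 W
Losses = P_in − P_out = 2250 − 1544 = 706 W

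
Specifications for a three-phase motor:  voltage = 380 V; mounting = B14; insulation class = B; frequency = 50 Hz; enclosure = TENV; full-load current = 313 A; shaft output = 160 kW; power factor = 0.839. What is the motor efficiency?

92.6 %

P_out = 160 kW = 160000 W
P_in = √3·V_L·I_L·cosφ = 1.732 × 380 × 313 × 0.839 = 172837 W
η = P_out / P_in = 160000 / 172837 = 0.926 = 92.6%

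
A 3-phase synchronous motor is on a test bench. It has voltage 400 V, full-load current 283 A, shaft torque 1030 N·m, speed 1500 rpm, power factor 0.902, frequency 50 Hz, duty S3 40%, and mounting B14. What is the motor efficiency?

ω = 2π × 1500/60 = 157.1 rad/s; P_out = τω = 1030 × 157.1 = 161813 W
P_in = √3·V_L·I_L·cosφ = 1.732 × 400 × 283 × 0.902 = 176848 W
η = P_out / P_in = 161813 / 176848 = 0.915 = 91.5%

91.5 %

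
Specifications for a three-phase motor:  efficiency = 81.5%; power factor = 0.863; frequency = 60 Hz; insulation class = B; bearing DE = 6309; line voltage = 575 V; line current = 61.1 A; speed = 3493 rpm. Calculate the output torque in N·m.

117 N·m

P_in = √3·V·I·cosφ = 1.732 × 575 × 61.1 × 0.863 = 52513 W
P_out = η·P_in = 0.815 × 52513 = 42798 W
n = 3493 rpm
ω = 2π×3493/60 = 365.8 rad/s
τ = P_out/ω = 42798/365.8 = 117 N·m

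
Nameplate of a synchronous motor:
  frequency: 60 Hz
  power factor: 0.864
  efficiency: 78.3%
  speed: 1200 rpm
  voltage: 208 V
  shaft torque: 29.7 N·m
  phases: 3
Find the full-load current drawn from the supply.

ω = 2π×1200/60 = 125.7 rad/s; P_out = τω = 29.7 × 125.7 = 3733 W
P_in = P_out / η = 3733 / 0.783 = 4768 W
I_L = P_in / (√3·V_L·cosφ) = 4768 / (1.732 × 208 × 0.864) = 15.3 A

15.3 A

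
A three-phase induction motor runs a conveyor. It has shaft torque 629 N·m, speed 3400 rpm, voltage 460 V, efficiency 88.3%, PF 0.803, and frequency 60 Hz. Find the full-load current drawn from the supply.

396 A

ω = 2π×3400/60 = 356 rad/s; P_out = τω = 629 × 356 = 223924 W
P_in = P_out / η = 223924 / 0.883 = 253595 W
I_L = P_in / (√3·V_L·cosφ) = 253595 / (1.732 × 460 × 0.803) = 396 A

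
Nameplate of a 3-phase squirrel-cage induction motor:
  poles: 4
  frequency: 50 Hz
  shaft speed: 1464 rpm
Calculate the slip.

n_s = 120f/p = 120×50/4 = 1500 rpm
s = (n_s − n)/n_s = (1500 − 1464)/1500 = 0.0240

2.4 %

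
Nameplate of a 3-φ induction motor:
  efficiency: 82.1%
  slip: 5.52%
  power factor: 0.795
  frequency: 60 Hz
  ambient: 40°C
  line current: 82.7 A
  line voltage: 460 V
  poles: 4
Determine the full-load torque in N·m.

241 N·m

P_in = √3·V·I·cosφ = 1.732 × 460 × 82.7 × 0.795 = 52382 W
P_out = η·P_in = 0.821 × 52382 = 43006 W
n_s = 120×60/4 = 1800 rpm; n = 1800×(1−0.0552) = 1701 rpm
ω = 2π×1701/60 = 178.1 rad/s
τ = P_out/ω = 43006/178.1 = 241 N·m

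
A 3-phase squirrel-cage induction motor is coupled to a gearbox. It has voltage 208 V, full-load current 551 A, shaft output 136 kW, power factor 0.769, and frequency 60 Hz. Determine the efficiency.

P_out = 136 kW = 136000 W
P_in = √3·V_L·I_L·cosφ = 1.732 × 208 × 551 × 0.769 = 152647 W
η = P_out / P_in = 136000 / 152647 = 0.891 = 89.1%

89.1 %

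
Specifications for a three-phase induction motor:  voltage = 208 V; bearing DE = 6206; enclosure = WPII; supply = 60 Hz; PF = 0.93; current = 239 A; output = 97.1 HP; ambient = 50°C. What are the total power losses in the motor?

P_in = √3·V·I·cosφ = 1.732×208×239×0.93 = 80074 W
P_out = 97.1×746 = 72437 W
Losses = P_in − P_out = 80074 − 72437 = 7637 W

7640 W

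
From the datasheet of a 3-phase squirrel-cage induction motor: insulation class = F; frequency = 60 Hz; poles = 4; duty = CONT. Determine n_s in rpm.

1800 rpm

n_s = 120f/p = 120×60/4 = 1800 rpm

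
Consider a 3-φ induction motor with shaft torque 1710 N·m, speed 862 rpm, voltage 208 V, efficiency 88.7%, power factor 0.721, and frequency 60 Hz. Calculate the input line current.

ω = 2π×862/60 = 90.27 rad/s; P_out = τω = 1710 × 90.27 = 154362 W
P_in = P_out / η = 154362 / 0.887 = 174027 W
I_L = P_in / (√3·V_L·cosφ) = 174027 / (1.732 × 208 × 0.721) = 670 A

670 A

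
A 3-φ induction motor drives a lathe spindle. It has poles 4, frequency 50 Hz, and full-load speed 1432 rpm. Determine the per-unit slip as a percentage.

n_s = 120f/p = 120×50/4 = 1500 rpm
s = (n_s − n)/n_s = (1500 − 1432)/1500 = 0.0453

4.53 %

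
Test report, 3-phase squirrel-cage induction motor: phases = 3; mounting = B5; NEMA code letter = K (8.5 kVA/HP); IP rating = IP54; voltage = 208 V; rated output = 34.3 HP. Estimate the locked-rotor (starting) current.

S_LR = 8.5 × 34.3 = 291.55 kVA
I_LR = S_LR/(√3·V_L) = 291550/(1.732×208) = 809 A

809 A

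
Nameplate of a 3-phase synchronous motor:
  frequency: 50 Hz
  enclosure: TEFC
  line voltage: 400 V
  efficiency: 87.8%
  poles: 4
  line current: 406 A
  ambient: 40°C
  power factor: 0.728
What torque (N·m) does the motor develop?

1140 N·m

P_in = √3·V·I·cosφ = 1.732 × 400 × 406 × 0.728 = 204770 W
P_out = η·P_in = 0.878 × 204770 = 179788 W
n = n_s = 120×50/4 = 1500 rpm (synchronous)
ω = 2π×1500/60 = 157.1 rad/s
τ = P_out/ω = 179788/157.1 = 1140 N·m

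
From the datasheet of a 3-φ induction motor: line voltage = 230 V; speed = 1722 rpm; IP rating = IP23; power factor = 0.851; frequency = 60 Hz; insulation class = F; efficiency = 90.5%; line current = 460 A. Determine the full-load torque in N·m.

783 N·m

P_in = √3·V·I·cosφ = 1.732 × 230 × 460 × 0.851 = 155942 W
P_out = η·P_in = 0.905 × 155942 = 141128 W
n = 1722 rpm
ω = 2π×1722/60 = 180.3 rad/s
τ = P_out/ω = 141128/180.3 = 783 N·m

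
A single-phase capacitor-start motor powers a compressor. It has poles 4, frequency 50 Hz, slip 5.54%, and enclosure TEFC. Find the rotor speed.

n_s = 120f/p = 120×50/4 = 1500 rpm
n = n_s(1 − s) = 1500 × (1 − 0.0554) = 1417 rpm

1417 rpm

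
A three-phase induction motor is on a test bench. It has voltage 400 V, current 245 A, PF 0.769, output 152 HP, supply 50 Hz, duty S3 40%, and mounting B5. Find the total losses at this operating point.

P_in = √3·V·I·cosφ = 1.732×400×245×0.769 = 130527 W
P_out = 152×746 = 113392 W
Losses = P_in − P_out = 130527 − 113392 = 17135 W

17100 W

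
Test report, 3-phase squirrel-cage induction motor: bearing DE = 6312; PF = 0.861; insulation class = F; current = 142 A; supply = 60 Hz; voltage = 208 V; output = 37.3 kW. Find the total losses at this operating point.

6750 W

P_in = √3·V·I·cosφ = 1.732×208×142×0.861 = 44046 W
P_out = 37300 W
Losses = P_in − P_out = 44046 − 37300 = 6746 W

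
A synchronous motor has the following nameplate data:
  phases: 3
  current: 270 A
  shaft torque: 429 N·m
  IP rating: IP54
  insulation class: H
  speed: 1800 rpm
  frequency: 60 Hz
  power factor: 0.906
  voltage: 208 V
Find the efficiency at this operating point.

91.8 %

ω = 2π × 1800/60 = 188.5 rad/s; P_out = τω = 429 × 188.5 = 80867 W
P_in = √3·V_L·I_L·cosφ = 1.732 × 208 × 270 × 0.906 = 88126 W
η = P_out / P_in = 80867 / 88126 = 0.918 = 91.8%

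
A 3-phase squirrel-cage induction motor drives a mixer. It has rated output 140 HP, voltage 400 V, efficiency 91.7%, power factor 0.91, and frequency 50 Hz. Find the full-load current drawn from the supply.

181 A

P_out = 140 × 746 = 104440 W
P_in = P_out / η = 104440 / 0.917 = 113893 W
I_L = P_in / (√3·V_L·cosφ) = 113893 / (1.732 × 400 × 0.91) = 181 A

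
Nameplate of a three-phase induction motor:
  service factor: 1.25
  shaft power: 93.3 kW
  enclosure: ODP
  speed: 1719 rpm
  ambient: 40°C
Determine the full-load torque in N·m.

ω = 2π × 1719/60 = 180 rad/s
τ = P/ω = 93300/180 = 518 N·m

518 N·m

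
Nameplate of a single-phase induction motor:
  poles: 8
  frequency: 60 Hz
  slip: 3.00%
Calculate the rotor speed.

873 rpm

n_s = 120f/p = 120×60/8 = 900 rpm
n = n_s(1 − s) = 900 × (1 − 0.03) = 873 rpm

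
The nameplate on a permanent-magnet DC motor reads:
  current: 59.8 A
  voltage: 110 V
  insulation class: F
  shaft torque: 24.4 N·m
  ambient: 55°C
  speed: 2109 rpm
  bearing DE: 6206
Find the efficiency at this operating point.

ω = 2π × 2109/60 = 220.9 rad/s; P_out = τω = 24.4 × 220.9 = 5390 W
P_in = V·I = 110 × 59.8 = 6578 W
η = P_out / P_in = 5390 / 6578 = 0.819 = 81.9%

81.9 %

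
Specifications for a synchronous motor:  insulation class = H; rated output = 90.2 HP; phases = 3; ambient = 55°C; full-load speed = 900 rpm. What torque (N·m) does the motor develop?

714 N·m

P_out = 90.2 × 746 = 67289 W
ω = 2π × 900/60 = 94.25 rad/s
τ = P_out/ω = 67289/94.25 = 714 N·m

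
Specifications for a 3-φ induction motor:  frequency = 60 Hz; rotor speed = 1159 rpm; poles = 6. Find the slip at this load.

n_s = 120f/p = 120×60/6 = 1200 rpm
s = (n_s − n)/n_s = (1200 − 1159)/1200 = 0.0342

3.4 %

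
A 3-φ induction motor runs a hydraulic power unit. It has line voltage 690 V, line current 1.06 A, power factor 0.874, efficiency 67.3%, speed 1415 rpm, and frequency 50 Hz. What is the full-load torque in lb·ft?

3.71 lb·ft

P_in = √3·V·I·cosφ = 1.732 × 690 × 1.06 × 0.874 = 1107 W
P_out = η·P_in = 0.673 × 1107 = 745 W
n = 1415 rpm
ω = 2π×1415/60 = 148.2 rad/s
τ = P_out/ω = 745/148.2 = 5.027 N·m
In lb·ft: 5.027/1.356 = 3.71 lb·ft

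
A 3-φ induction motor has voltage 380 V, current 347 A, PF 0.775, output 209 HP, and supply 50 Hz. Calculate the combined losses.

P_in = √3·V·I·cosφ = 1.732×380×347×0.775 = 176996 W
P_out = 209×746 = 155914 W
Losses = P_in − P_out = 176996 − 155914 = 21082 W

21100 W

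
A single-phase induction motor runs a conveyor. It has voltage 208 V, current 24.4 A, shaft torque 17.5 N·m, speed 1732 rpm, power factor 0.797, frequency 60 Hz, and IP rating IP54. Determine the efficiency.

78.5 %

ω = 2π × 1732/60 = 181.4 rad/s; P_out = τω = 17.5 × 181.4 = 3175 W
P_in = V·I·cosφ = 208 × 24.4 × 0.797 = 4045 W
η = P_out / P_in = 3175 / 4045 = 0.785 = 78.5%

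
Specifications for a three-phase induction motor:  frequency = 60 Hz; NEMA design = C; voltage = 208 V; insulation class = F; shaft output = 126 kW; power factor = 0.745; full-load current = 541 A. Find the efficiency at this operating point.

P_out = 126 kW = 126000 W
P_in = √3·V_L·I_L·cosφ = 1.732 × 208 × 541 × 0.745 = 145199 W
η = P_out / P_in = 126000 / 145199 = 0.868 = 86.8%

86.8 %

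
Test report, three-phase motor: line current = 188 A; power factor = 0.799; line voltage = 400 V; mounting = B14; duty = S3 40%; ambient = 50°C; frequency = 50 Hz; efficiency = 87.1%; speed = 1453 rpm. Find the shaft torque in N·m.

596 N·m

P_in = √3·V·I·cosφ = 1.732 × 400 × 188 × 0.799 = 104067 W
P_out = η·P_in = 0.871 × 104067 = 90642 W
n = 1453 rpm
ω = 2π×1453/60 = 152.2 rad/s
τ = P_out/ω = 90642/152.2 = 596 N·m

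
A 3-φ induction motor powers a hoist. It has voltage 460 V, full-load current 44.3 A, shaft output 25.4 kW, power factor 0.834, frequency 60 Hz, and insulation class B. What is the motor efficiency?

86.3 %

P_out = 25.4 kW = 25400 W
P_in = √3·V_L·I_L·cosφ = 1.732 × 460 × 44.3 × 0.834 = 29436 W
η = P_out / P_in = 25400 / 29436 = 0.863 = 86.3%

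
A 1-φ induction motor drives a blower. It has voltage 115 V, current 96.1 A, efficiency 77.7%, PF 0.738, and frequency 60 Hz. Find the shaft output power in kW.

6.34 kW

P_in = V·I·cosφ = 115 × 96.1 × 0.738 = 8156 W
P_out = η·P_in = 0.777 × 8156 = 6337 W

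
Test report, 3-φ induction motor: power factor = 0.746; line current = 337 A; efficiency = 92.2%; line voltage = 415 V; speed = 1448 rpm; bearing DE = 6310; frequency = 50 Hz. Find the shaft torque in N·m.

1100 N·m

P_in = √3·V·I·cosφ = 1.732 × 415 × 337 × 0.746 = 180703 W
P_out = η·P_in = 0.922 × 180703 = 166608 W
n = 1448 rpm
ω = 2π×1448/60 = 151.6 rad/s
τ = P_out/ω = 166608/151.6 = 1100 N·m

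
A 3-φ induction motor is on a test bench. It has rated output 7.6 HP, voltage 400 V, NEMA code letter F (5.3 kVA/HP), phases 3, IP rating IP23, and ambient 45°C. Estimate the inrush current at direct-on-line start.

S_LR = 5.3 × 7.6 = 40.28 kVA
I_LR = S_LR/(√3·V_L) = 40280/(1.732×400) = 58.1 A

58.1 A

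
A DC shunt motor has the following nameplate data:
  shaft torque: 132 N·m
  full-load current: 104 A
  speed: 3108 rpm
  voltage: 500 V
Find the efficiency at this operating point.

ω = 2π × 3108/60 = 325.5 rad/s; P_out = τω = 132 × 325.5 = 42966 W
P_in = V·I = 500 × 104 = 52000 W
η = P_out / P_in = 42966 / 52000 = 0.826 = 82.6%

82.6 %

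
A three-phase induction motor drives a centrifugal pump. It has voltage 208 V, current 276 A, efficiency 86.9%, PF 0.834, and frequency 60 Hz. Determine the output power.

72.1 kW

P_in = √3·V·I·cosφ = 1.732 × 208 × 276 × 0.834 = 82925 W
P_out = η·P_in = 0.869 × 82925 = 72062 W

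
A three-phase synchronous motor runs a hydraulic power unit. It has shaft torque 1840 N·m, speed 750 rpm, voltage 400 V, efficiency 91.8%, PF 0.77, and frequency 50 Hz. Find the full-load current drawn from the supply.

ω = 2π×750/60 = 78.54 rad/s; P_out = τω = 1840 × 78.54 = 144514 W
P_in = P_out / η = 144514 / 0.918 = 157423 W
I_L = P_in / (√3·V_L·cosφ) = 157423 / (1.732 × 400 × 0.77) = 295 A

295 A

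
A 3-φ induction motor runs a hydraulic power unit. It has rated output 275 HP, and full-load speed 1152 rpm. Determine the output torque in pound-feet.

P_out = 275 × 746 = 205150 W
ω = 2π × 1152/60 = 120.6 rad/s
τ = P_out/ω = 205150/120.6 = 1701 N·m
In lb·ft: 1701/1.356 = 1250 lb·ft

1250 lb·ft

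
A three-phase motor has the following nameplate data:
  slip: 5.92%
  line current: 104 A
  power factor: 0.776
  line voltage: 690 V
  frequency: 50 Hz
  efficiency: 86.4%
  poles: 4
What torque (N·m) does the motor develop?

564 N·m

P_in = √3·V·I·cosφ = 1.732 × 690 × 104 × 0.776 = 96448 W
P_out = η·P_in = 0.864 × 96448 = 83331 W
n_s = 120×50/4 = 1500 rpm; n = 1500×(1−0.0592) = 1411 rpm
ω = 2π×1411/60 = 147.8 rad/s
τ = P_out/ω = 83331/147.8 = 564 N·m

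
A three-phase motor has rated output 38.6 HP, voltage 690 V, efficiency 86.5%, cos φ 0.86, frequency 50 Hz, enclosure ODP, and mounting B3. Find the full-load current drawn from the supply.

32.4 A

P_out = 38.6 × 746 = 28796 W
P_in = P_out / η = 28796 / 0.865 = 33290 W
I_L = P_in / (√3·V_L·cosφ) = 33290 / (1.732 × 690 × 0.86) = 32.4 A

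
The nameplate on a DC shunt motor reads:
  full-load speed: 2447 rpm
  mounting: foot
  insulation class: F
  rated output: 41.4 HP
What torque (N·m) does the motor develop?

121 N·m

P_out = 41.4 × 746 = 30884 W
ω = 2π × 2447/60 = 256.2 rad/s
τ = P_out/ω = 30884/256.2 = 121 N·m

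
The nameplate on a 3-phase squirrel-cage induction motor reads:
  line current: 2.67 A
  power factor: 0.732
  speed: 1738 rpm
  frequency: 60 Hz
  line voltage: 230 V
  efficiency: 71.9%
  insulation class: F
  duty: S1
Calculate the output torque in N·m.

P_in = √3·V·I·cosφ = 1.732 × 230 × 2.67 × 0.732 = 779 W
P_out = η·P_in = 0.719 × 779 = 560 W
n = 1738 rpm
ω = 2π×1738/60 = 182 rad/s
τ = P_out/ω = 560/182 = 3.08 N·m

3.08 N·m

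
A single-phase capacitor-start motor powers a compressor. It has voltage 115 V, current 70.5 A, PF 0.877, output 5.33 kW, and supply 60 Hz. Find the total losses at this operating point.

1780 W

P_in = V·I·cosφ = 115×70.5×0.877 = 7110 W
P_out = 5330 W
Losses = P_in − P_out = 7110 − 5330 = 1780 W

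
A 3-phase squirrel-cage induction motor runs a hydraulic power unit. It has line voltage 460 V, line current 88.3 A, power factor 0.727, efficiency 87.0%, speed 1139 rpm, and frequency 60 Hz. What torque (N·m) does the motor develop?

373 N·m

P_in = √3·V·I·cosφ = 1.732 × 460 × 88.3 × 0.727 = 51145 W
P_out = η·P_in = 0.87 × 51145 = 44496 W
n = 1139 rpm
ω = 2π×1139/60 = 119.3 rad/s
τ = P_out/ω = 44496/119.3 = 373 N·m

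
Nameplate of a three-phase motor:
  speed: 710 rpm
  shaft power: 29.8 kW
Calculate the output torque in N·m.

401 N·m

ω = 2π × 710/60 = 74.35 rad/s
τ = P/ω = 29800/74.35 = 401 N·m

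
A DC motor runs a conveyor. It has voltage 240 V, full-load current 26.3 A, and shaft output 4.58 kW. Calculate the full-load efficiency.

72.6 %

P_out = 4.58 kW = 4580 W
P_in = V·I = 240 × 26.3 = 6312 W
η = P_out / P_in = 4580 / 6312 = 0.726 = 72.6%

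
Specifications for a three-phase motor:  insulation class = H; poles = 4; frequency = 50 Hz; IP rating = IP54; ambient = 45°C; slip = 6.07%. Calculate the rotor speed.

1409 rpm

n_s = 120f/p = 120×50/4 = 1500 rpm
n = n_s(1 − s) = 1500 × (1 − 0.0607) = 1409 rpm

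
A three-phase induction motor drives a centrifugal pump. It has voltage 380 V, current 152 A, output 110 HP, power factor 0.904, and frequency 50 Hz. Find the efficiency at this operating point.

P_out = 110 × 746 = 82060 W
P_in = √3·V_L·I_L·cosφ = 1.732 × 380 × 152 × 0.904 = 90436 W
η = P_out / P_in = 82060 / 90436 = 0.907 = 90.7%

90.7 %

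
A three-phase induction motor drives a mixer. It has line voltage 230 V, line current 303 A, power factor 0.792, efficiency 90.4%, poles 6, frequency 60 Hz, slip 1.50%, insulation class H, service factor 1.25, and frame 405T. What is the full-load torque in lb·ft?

P_in = √3·V·I·cosφ = 1.732 × 230 × 303 × 0.792 = 95597 W
P_out = η·P_in = 0.904 × 95597 = 86420 W
n_s = 120×60/6 = 1200 rpm; n = 1200×(1−0.015) = 1182 rpm
ω = 2π×1182/60 = 123.8 rad/s
τ = P_out/ω = 86420/123.8 = 698.1 N·m
In lb·ft: 698.1/1.356 = 515 lb·ft

515 lb·ft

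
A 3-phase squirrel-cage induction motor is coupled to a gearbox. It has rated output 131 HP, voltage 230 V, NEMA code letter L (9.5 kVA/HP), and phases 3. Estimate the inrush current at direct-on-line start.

3120 A

S_LR = 9.5 × 131 = 1244.5 kVA
I_LR = S_LR/(√3·V_L) = 1244500/(1.732×230) = 3120 A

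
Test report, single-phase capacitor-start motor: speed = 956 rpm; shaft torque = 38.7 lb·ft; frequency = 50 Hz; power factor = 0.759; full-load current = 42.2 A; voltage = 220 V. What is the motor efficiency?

74.5 %

τ = 38.7 lb·ft × 1.356 = 52.48 N·m
ω = 2π × 956/60 = 100.1 rad/s; P_out = τω = 52.48 × 100.1 = 5253 W
P_in = V·I·cosφ = 220 × 42.2 × 0.759 = 7047 W
η = P_out / P_in = 5253 / 7047 = 0.745 = 74.5%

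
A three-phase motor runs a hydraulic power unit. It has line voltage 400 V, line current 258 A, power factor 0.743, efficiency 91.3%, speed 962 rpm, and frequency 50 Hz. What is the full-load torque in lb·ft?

P_in = √3·V·I·cosφ = 1.732 × 400 × 258 × 0.743 = 132806 W
P_out = η·P_in = 0.913 × 132806 = 121252 W
n = 962 rpm
ω = 2π×962/60 = 100.7 rad/s
τ = P_out/ω = 121252/100.7 = 1204 N·m
In lb·ft: 1204/1.356 = 888 lb·ft

888 lb·ft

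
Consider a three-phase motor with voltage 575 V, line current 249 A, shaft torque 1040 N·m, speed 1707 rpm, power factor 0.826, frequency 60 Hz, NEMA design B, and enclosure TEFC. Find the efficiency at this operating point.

ω = 2π × 1707/60 = 178.8 rad/s; P_out = τω = 1040 × 178.8 = 185952 W
P_in = √3·V_L·I_L·cosφ = 1.732 × 575 × 249 × 0.826 = 204831 W
η = P_out / P_in = 185952 / 204831 = 0.908 = 90.8%

90.8 %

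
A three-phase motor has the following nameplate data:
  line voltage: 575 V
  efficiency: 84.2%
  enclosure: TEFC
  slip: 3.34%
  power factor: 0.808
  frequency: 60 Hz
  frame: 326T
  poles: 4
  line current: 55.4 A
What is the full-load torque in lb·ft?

152 lb·ft

P_in = √3·V·I·cosφ = 1.732 × 575 × 55.4 × 0.808 = 44580 W
P_out = η·P_in = 0.842 × 44580 = 37536 W
n_s = 120×60/4 = 1800 rpm; n = 1800×(1−0.0334) = 1740 rpm
ω = 2π×1740/60 = 182.2 rad/s
τ = P_out/ω = 37536/182.2 = 206 N·m
In lb·ft: 206/1.356 = 152 lb·ft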